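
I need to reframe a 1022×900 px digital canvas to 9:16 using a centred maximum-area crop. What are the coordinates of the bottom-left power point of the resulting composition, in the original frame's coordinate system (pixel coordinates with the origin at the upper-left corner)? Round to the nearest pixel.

(427, 600)

1022/900 > 9/16, so the 9:16 crop keeps the full height 900 and trims width to 900 × 9/16 = 506.25 px.
Left offset = (1022 − 506.25)/2 = 257.88 px; top offset = 0.
Bottom-left is one-third across and two-thirds down within the crop:
x = 257.88 + 1 × 506.25/3 ≈ 427; y = 0.00 + 2 × 900.00/3 ≈ 600.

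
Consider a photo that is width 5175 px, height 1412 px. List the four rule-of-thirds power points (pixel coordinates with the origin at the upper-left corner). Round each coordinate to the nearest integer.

One third of 5175 is 1725; one third of 1412 is 470.67.
Vertical third lines at x = 1725 and x = 3450; horizontal third lines at y = 471 and y = 941.

(1725, 471), (3450, 471), (1725, 941), (3450, 941)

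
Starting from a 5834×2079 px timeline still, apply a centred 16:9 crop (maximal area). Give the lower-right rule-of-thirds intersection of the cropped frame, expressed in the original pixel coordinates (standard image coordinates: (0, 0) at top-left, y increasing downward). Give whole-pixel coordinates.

5834/2079 > 16/9, so the 16:9 crop keeps the full height 2079 and trims width to 2079 × 16/9 = 3696.00 px.
Left offset = (5834 − 3696.00)/2 = 1069.00 px; top offset = 0.
Lower-right is two-thirds across and two-thirds down within the crop:
x = 1069.00 + 2 × 3696.00/3 ≈ 3533; y = 0.00 + 2 × 2079.00/3 ≈ 1386.

x = 3533 px, y = 1386 px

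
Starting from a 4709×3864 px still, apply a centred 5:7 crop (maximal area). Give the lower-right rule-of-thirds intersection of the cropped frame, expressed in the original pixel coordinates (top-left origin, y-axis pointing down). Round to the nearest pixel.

x = 2815 px, y = 2576 px

4709/3864 > 5/7, so the 5:7 crop keeps the full height 3864 and trims width to 3864 × 5/7 = 2760.00 px.
Left offset = (4709 − 2760.00)/2 = 974.50 px; top offset = 0.
Lower-right is two-thirds across and two-thirds down within the crop:
x = 974.50 + 2 × 2760.00/3 ≈ 2815; y = 0.00 + 2 × 3864.00/3 ≈ 2576.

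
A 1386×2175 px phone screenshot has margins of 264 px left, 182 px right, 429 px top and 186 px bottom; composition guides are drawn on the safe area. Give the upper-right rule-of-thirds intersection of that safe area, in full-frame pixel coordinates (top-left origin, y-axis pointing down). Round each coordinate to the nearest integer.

Content width = 1386 − 264 − 182 = 940 px; content height = 2175 − 429 − 186 = 1560 px.
Upper-right is two-thirds across and one-third down within the safe area.
x = 264 + 2 × 940/3 = 264 + 626.67 ≈ 891
y = 429 + 1 × 1560/3 = 429 + 520.00 ≈ 949

x = 891 px, y = 949 px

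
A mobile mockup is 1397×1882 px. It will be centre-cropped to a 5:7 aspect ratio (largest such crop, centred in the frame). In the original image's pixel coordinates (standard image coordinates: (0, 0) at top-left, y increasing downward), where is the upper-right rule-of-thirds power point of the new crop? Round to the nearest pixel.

1397/1882 > 5/7, so the 5:7 crop keeps the full height 1882 and trims width to 1882 × 5/7 = 1344.29 px.
Left offset = (1397 − 1344.29)/2 = 26.36 px; top offset = 0.
Upper-right is two-thirds across and one-third down within the crop:
x = 26.36 + 2 × 1344.29/3 ≈ 923; y = 0.00 + 1 × 1882.00/3 ≈ 627.

x = 923 px, y = 627 px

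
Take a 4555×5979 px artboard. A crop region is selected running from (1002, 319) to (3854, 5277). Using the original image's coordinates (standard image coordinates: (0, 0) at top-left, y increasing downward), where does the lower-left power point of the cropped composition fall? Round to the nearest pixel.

(1953, 3624)

Crop width = 3854 − 1002 = 2852 px; one third is 950.67 px.
Crop height = 5277 − 319 = 4958 px; one third is 1652.67 px.
The lower-left point is one-third across and two-thirds down within the crop:
x = 1002 + 1 × 950.67 ≈ 1953; y = 319 + 2 × 1652.67 ≈ 3624.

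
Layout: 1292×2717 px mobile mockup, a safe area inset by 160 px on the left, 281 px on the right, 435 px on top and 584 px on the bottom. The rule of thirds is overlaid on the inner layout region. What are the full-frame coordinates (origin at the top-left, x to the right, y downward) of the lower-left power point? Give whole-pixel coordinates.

x = 444 px, y = 1567 px

Content width = 1292 − 160 − 281 = 851 px; content height = 2717 − 435 − 584 = 1698 px.
Lower-left is one-third across and two-thirds down within the inner layout region.
x = 160 + 1 × 851/3 = 160 + 283.67 ≈ 444
y = 435 + 2 × 1698/3 = 435 + 1132.00 ≈ 1567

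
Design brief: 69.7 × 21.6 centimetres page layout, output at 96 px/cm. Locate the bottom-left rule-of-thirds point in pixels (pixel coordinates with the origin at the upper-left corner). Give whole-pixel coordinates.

In pixels the canvas is 69.7 × 96 = 6691.2 wide and 21.6 × 96 = 2073.6 tall.
The bottom-left point is one-third across and two-thirds down:
x = 1 × 6691.2/3 ≈ 2230; y = 2 × 2073.6/3 ≈ 1382.

x = 2230 px, y = 1382 px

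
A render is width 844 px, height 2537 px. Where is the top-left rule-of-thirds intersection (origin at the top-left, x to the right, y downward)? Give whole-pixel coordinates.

The top-left point sits one-third of the way across and one-third of the way down.
x = 1 × 844/3 ≈ 281; y = 1 × 2537/3 ≈ 846.

(281, 846)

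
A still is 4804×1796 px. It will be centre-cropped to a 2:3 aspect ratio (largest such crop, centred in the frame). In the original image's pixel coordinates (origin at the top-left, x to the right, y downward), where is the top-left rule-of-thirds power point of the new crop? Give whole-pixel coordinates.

x = 2202 px, y = 599 px

4804/1796 > 2/3, so the 2:3 crop keeps the full height 1796 and trims width to 1796 × 2/3 = 1197.33 px.
Left offset = (4804 − 1197.33)/2 = 1803.33 px; top offset = 0.
Top-left is one-third across and one-third down within the crop:
x = 1803.33 + 1 × 1197.33/3 ≈ 2202; y = 0.00 + 1 × 1796.00/3 ≈ 599.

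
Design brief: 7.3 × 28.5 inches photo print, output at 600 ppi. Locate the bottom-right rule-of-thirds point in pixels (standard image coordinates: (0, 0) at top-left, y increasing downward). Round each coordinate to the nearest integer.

(2920, 11400)

In pixels the canvas is 7.3 × 600 = 4380 wide and 28.5 × 600 = 17100 tall.
The bottom-right point is two-thirds across and two-thirds down:
x = 2 × 4380/3 ≈ 2920; y = 2 × 17100/3 ≈ 11400.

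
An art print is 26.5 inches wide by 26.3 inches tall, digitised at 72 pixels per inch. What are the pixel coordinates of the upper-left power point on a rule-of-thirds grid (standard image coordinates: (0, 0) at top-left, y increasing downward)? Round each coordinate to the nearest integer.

(636, 631)

In pixels the canvas is 26.5 × 72 = 1908 wide and 26.3 × 72 = 1893.6 tall.
The upper-left point is one-third across and one-third down:
x = 1 × 1908/3 ≈ 636; y = 1 × 1893.6/3 ≈ 631.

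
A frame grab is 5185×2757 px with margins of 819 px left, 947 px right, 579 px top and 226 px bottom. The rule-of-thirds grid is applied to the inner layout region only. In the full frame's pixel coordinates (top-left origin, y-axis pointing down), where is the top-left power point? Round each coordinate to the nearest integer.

Content width = 5185 − 819 − 947 = 3419 px; content height = 2757 − 579 − 226 = 1952 px.
Top-left is one-third across and one-third down within the inner layout region.
x = 819 + 1 × 3419/3 = 819 + 1139.67 ≈ 1959
y = 579 + 1 × 1952/3 = 579 + 650.67 ≈ 1230

(1959, 1230)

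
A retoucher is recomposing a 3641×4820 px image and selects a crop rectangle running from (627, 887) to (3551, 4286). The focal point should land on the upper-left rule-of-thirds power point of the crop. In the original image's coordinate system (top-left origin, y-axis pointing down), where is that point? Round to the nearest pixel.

Crop width = 3551 − 627 = 2924 px; one third is 974.67 px.
Crop height = 4286 − 887 = 3399 px; one third is 1133.00 px.
The upper-left point is one-third across and one-third down within the crop:
x = 627 + 1 × 974.67 ≈ 1602; y = 887 + 1 × 1133.00 ≈ 2020.

x = 1602 px, y = 2020 px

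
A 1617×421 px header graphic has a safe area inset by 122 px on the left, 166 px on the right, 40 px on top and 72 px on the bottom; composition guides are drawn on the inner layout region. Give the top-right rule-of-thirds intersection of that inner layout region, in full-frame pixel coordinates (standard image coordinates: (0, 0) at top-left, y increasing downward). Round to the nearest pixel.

x = 1008 px, y = 143 px

Content width = 1617 − 122 − 166 = 1329 px; content height = 421 − 40 − 72 = 309 px.
Top-right is two-thirds across and one-third down within the inner layout region.
x = 122 + 2 × 1329/3 = 122 + 886.00 ≈ 1008
y = 40 + 1 × 309/3 = 40 + 103.00 ≈ 143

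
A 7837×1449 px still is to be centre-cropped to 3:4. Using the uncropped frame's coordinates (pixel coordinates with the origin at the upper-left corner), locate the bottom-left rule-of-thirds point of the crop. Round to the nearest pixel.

7837/1449 > 3/4, so the 3:4 crop keeps the full height 1449 and trims width to 1449 × 3/4 = 1086.75 px.
Left offset = (7837 − 1086.75)/2 = 3375.12 px; top offset = 0.
Bottom-left is one-third across and two-thirds down within the crop:
x = 3375.12 + 1 × 1086.75/3 ≈ 3737; y = 0.00 + 2 × 1449.00/3 ≈ 966.

x = 3737 px, y = 966 px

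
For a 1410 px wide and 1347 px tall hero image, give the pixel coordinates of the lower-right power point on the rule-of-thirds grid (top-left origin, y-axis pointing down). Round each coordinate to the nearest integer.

(940, 898)

The lower-right point sits two-thirds of the way across and two-thirds of the way down.
x = 2 × 1410/3 ≈ 940; y = 2 × 1347/3 ≈ 898.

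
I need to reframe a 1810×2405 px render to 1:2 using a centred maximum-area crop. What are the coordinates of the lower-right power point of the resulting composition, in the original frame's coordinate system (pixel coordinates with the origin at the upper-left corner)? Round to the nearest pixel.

x = 1105 px, y = 1603 px

1810/2405 > 1/2, so the 1:2 crop keeps the full height 2405 and trims width to 2405 × 1/2 = 1202.50 px.
Left offset = (1810 − 1202.50)/2 = 303.75 px; top offset = 0.
Lower-right is two-thirds across and two-thirds down within the crop:
x = 303.75 + 2 × 1202.50/3 ≈ 1105; y = 0.00 + 2 × 2405.00/3 ≈ 1603.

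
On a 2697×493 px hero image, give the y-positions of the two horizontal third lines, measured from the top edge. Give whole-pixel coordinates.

164 px and 329 px

493 / 3 = 164.33, so the horizontal lines sit at one and two thirds of 493.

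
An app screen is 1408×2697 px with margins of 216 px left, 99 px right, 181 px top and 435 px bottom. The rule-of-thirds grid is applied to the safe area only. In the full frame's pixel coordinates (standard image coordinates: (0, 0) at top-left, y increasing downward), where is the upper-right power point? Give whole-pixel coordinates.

x = 945 px, y = 875 px

Content width = 1408 − 216 − 99 = 1093 px; content height = 2697 − 181 − 435 = 2081 px.
Upper-right is two-thirds across and one-third down within the safe area.
x = 216 + 2 × 1093/3 = 216 + 728.67 ≈ 945
y = 181 + 1 × 2081/3 = 181 + 693.67 ≈ 875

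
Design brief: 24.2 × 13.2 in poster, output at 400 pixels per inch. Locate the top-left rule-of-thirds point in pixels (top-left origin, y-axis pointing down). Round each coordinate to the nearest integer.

(3227, 1760)

In pixels the canvas is 24.2 × 400 = 9680 wide and 13.2 × 400 = 5280 tall.
The top-left point is one-third across and one-third down:
x = 1 × 9680/3 ≈ 3227; y = 1 × 5280/3 ≈ 1760.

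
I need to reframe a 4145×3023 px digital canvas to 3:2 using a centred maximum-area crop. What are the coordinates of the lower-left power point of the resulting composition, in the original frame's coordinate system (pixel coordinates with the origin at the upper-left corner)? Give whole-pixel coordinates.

x = 1382 px, y = 1972 px

4145/3023 < 3/2, so the 3:2 crop keeps the full width 4145 and trims height to 4145 × 2/3 = 2763.33 px.
Top offset = (3023 − 2763.33)/2 = 129.83 px; left offset = 0.
Lower-left is one-third across and two-thirds down within the crop:
x = 0.00 + 1 × 4145.00/3 ≈ 1382; y = 129.83 + 2 × 2763.33/3 ≈ 1972.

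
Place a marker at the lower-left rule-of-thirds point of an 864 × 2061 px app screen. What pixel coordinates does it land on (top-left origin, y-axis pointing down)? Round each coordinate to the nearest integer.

The lower-left point sits one-third of the way across and two-thirds of the way down.
x = 1 × 864/3 ≈ 288; y = 2 × 2061/3 ≈ 1374.

(288, 1374)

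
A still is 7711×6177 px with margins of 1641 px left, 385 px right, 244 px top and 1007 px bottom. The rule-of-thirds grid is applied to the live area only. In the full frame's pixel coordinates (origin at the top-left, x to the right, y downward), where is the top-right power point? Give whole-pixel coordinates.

(5431, 1886)

Content width = 7711 − 1641 − 385 = 5685 px; content height = 6177 − 244 − 1007 = 4926 px.
Top-right is two-thirds across and one-third down within the live area.
x = 1641 + 2 × 5685/3 = 1641 + 3790.00 ≈ 5431
y = 244 + 1 × 4926/3 = 244 + 1642.00 ≈ 1886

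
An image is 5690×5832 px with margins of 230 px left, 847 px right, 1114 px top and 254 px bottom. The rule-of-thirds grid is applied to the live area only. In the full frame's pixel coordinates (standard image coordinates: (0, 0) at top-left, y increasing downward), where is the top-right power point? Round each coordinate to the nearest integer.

Content width = 5690 − 230 − 847 = 4613 px; content height = 5832 − 1114 − 254 = 4464 px.
Top-right is two-thirds across and one-third down within the live area.
x = 230 + 2 × 4613/3 = 230 + 3075.33 ≈ 3305
y = 1114 + 1 × 4464/3 = 1114 + 1488.00 ≈ 2602

(3305, 2602)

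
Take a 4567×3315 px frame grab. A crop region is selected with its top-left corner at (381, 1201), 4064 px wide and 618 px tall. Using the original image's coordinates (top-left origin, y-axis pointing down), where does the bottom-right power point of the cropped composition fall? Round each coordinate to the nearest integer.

(3090, 1613)

One third of the crop width 4064 is 1354.67 px.
One third of the crop height 618 is 206.00 px.
The bottom-right point is two-thirds across and two-thirds down within the crop:
x = 381 + 2 × 1354.67 ≈ 3090; y = 1201 + 2 × 206.00 ≈ 1613.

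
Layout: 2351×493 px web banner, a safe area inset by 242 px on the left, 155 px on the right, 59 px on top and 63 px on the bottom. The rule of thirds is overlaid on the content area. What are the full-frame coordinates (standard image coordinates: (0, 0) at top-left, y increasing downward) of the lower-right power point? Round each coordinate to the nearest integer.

Content width = 2351 − 242 − 155 = 1954 px; content height = 493 − 59 − 63 = 371 px.
Lower-right is two-thirds across and two-thirds down within the content area.
x = 242 + 2 × 1954/3 = 242 + 1302.67 ≈ 1545
y = 59 + 2 × 371/3 = 59 + 247.33 ≈ 306

x = 1545 px, y = 306 px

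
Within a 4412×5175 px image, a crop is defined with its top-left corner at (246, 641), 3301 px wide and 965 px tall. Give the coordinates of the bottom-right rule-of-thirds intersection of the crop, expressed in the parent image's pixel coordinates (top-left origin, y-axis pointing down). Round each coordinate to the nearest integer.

One third of the crop width 3301 is 1100.33 px.
One third of the crop height 965 is 321.67 px.
The bottom-right point is two-thirds across and two-thirds down within the crop:
x = 246 + 2 × 1100.33 ≈ 2447; y = 641 + 2 × 321.67 ≈ 1284.

(2447, 1284)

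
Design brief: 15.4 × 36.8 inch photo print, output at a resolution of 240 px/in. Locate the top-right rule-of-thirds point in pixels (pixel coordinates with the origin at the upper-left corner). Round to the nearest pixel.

x = 2464 px, y = 2944 px

In pixels the canvas is 15.4 × 240 = 3696 wide and 36.8 × 240 = 8832 tall.
The top-right point is two-thirds across and one-third down:
x = 2 × 3696/3 ≈ 2464; y = 1 × 8832/3 ≈ 2944.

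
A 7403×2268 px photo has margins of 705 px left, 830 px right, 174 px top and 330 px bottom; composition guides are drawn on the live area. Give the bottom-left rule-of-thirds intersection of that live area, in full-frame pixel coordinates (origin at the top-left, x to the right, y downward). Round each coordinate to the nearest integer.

Content width = 7403 − 705 − 830 = 5868 px; content height = 2268 − 174 − 330 = 1764 px.
Bottom-left is one-third across and two-thirds down within the live area.
x = 705 + 1 × 5868/3 = 705 + 1956.00 ≈ 2661
y = 174 + 2 × 1764/3 = 174 + 1176.00 ≈ 1350

(2661, 1350)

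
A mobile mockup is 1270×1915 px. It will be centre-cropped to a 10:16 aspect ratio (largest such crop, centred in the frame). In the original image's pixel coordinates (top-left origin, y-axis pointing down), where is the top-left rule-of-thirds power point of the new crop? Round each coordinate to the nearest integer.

1270/1915 > 10/16, so the 10:16 crop keeps the full height 1915 and trims width to 1915 × 10/16 = 1196.88 px.
Left offset = (1270 − 1196.88)/2 = 36.56 px; top offset = 0.
Top-left is one-third across and one-third down within the crop:
x = 36.56 + 1 × 1196.88/3 ≈ 436; y = 0.00 + 1 × 1915.00/3 ≈ 638.

x = 436 px, y = 638 px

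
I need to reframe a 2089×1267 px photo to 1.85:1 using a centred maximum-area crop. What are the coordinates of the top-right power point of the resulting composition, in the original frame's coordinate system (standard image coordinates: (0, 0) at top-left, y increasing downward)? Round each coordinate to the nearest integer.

(1393, 445)

2089/1267 < 1.85/1, so the 1.85:1 crop keeps the full width 2089 and trims height to 2089 × 1/1.85 = 1129.19 px.
Top offset = (1267 − 1129.19)/2 = 68.91 px; left offset = 0.
Top-right is two-thirds across and one-third down within the crop:
x = 0.00 + 2 × 2089.00/3 ≈ 1393; y = 68.91 + 1 × 1129.19/3 ≈ 445.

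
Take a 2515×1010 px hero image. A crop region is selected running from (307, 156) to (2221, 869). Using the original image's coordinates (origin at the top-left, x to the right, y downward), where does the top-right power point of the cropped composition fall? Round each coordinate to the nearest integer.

x = 1583 px, y = 394 px

Crop width = 2221 − 307 = 1914 px; one third is 638.00 px.
Crop height = 869 − 156 = 713 px; one third is 237.67 px.
The top-right point is two-thirds across and one-third down within the crop:
x = 307 + 2 × 638.00 ≈ 1583; y = 156 + 1 × 237.67 ≈ 394.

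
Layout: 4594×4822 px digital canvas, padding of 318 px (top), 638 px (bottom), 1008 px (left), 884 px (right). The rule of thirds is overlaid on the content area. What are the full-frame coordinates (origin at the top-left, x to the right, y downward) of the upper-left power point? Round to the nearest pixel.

Content width = 4594 − 1008 − 884 = 2702 px; content height = 4822 − 318 − 638 = 3866 px.
Upper-left is one-third across and one-third down within the content area.
x = 1008 + 1 × 2702/3 = 1008 + 900.67 ≈ 1909
y = 318 + 1 × 3866/3 = 318 + 1288.67 ≈ 1607

(1909, 1607)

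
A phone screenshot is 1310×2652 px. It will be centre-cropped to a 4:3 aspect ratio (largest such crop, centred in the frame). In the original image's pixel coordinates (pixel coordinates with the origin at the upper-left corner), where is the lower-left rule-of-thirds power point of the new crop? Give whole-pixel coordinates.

1310/2652 < 4/3, so the 4:3 crop keeps the full width 1310 and trims height to 1310 × 3/4 = 982.50 px.
Top offset = (2652 − 982.50)/2 = 834.75 px; left offset = 0.
Lower-left is one-third across and two-thirds down within the crop:
x = 0.00 + 1 × 1310.00/3 ≈ 437; y = 834.75 + 2 × 982.50/3 ≈ 1490.

x = 437 px, y = 1490 px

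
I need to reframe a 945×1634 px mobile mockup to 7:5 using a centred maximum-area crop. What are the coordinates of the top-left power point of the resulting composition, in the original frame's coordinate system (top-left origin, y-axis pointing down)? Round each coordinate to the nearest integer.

x = 315 px, y = 705 px

945/1634 < 7/5, so the 7:5 crop keeps the full width 945 and trims height to 945 × 5/7 = 675.00 px.
Top offset = (1634 − 675.00)/2 = 479.50 px; left offset = 0.
Top-left is one-third across and one-third down within the crop:
x = 0.00 + 1 × 945.00/3 ≈ 315; y = 479.50 + 1 × 675.00/3 ≈ 705.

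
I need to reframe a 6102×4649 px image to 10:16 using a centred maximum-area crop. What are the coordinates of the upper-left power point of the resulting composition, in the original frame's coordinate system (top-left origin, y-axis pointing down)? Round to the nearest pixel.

x = 2567 px, y = 1550 px

6102/4649 > 10/16, so the 10:16 crop keeps the full height 4649 and trims width to 4649 × 10/16 = 2905.62 px.
Left offset = (6102 − 2905.62)/2 = 1598.19 px; top offset = 0.
Upper-left is one-third across and one-third down within the crop:
x = 1598.19 + 1 × 2905.62/3 ≈ 2567; y = 0.00 + 1 × 4649.00/3 ≈ 1550.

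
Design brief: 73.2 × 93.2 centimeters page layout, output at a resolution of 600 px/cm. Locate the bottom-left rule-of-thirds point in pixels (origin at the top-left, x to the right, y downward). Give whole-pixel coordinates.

x = 14640 px, y = 37280 px

In pixels the canvas is 73.2 × 600 = 43920 wide and 93.2 × 600 = 55920 tall.
The bottom-left point is one-third across and two-thirds down:
x = 1 × 43920/3 ≈ 14640; y = 2 × 55920/3 ≈ 37280.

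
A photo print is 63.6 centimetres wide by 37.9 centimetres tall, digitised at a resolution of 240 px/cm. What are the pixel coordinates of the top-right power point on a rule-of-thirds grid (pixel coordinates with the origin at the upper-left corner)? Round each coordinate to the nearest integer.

In pixels the canvas is 63.6 × 240 = 15264 wide and 37.9 × 240 = 9096 tall.
The top-right point is two-thirds across and one-third down:
x = 2 × 15264/3 ≈ 10176; y = 1 × 9096/3 ≈ 3032.

x = 10176 px, y = 3032 px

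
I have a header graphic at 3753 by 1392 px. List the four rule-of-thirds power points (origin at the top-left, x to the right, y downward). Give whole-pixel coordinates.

(1251, 464), (2502, 464), (1251, 928), (2502, 928)

One third of 3753 is 1251; one third of 1392 is 464.
Vertical third lines at x = 1251 and x = 2502; horizontal third lines at y = 464 and y = 928.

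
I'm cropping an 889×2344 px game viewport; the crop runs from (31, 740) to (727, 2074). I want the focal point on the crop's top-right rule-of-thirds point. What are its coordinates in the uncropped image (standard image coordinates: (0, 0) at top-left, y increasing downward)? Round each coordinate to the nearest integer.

(495, 1185)

Crop width = 727 − 31 = 696 px; one third is 232.00 px.
Crop height = 2074 − 740 = 1334 px; one third is 444.67 px.
The top-right point is two-thirds across and one-third down within the crop:
x = 31 + 2 × 232.00 ≈ 495; y = 740 + 1 × 444.67 ≈ 1185.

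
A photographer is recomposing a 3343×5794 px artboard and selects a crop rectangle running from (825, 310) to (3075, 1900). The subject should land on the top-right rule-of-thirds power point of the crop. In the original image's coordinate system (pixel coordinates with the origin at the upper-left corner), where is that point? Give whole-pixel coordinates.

Crop width = 3075 − 825 = 2250 px; one third is 750.00 px.
Crop height = 1900 − 310 = 1590 px; one third is 530.00 px.
The top-right point is two-thirds across and one-third down within the crop:
x = 825 + 2 × 750.00 ≈ 2325; y = 310 + 1 × 530.00 ≈ 840.

(2325, 840)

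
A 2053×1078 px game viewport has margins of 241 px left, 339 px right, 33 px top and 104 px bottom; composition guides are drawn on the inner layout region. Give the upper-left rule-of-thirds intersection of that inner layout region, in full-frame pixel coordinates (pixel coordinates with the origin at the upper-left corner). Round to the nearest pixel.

Content width = 2053 − 241 − 339 = 1473 px; content height = 1078 − 33 − 104 = 941 px.
Upper-left is one-third across and one-third down within the inner layout region.
x = 241 + 1 × 1473/3 = 241 + 491.00 ≈ 732
y = 33 + 1 × 941/3 = 33 + 313.67 ≈ 347

(732, 347)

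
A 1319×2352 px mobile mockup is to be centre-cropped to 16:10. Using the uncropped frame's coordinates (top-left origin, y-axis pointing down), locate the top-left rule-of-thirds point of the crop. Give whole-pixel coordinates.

x = 440 px, y = 1039 px

1319/2352 < 16/10, so the 16:10 crop keeps the full width 1319 and trims height to 1319 × 10/16 = 824.38 px.
Top offset = (2352 − 824.38)/2 = 763.81 px; left offset = 0.
Top-left is one-third across and one-third down within the crop:
x = 0.00 + 1 × 1319.00/3 ≈ 440; y = 763.81 + 1 × 824.38/3 ≈ 1039.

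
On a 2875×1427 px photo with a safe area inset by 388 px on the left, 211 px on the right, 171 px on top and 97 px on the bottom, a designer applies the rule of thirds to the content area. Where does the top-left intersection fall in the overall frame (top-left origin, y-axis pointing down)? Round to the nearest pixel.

(1147, 557)

Content width = 2875 − 388 − 211 = 2276 px; content height = 1427 − 171 − 97 = 1159 px.
Top-left is one-third across and one-third down within the content area.
x = 388 + 1 × 2276/3 = 388 + 758.67 ≈ 1147
y = 171 + 1 × 1159/3 = 171 + 386.33 ≈ 557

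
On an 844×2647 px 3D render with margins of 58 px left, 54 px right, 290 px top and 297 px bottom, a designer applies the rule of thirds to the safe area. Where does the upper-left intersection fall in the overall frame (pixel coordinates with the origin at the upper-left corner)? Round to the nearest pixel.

(302, 977)

Content width = 844 − 58 − 54 = 732 px; content height = 2647 − 290 − 297 = 2060 px.
Upper-left is one-third across and one-third down within the safe area.
x = 58 + 1 × 732/3 = 58 + 244.00 ≈ 302
y = 290 + 1 × 2060/3 = 290 + 686.67 ≈ 977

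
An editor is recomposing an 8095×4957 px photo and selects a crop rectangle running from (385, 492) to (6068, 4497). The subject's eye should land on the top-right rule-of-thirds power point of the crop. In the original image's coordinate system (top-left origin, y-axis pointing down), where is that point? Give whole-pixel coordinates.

(4174, 1827)

Crop width = 6068 − 385 = 5683 px; one third is 1894.33 px.
Crop height = 4497 − 492 = 4005 px; one third is 1335.00 px.
The top-right point is two-thirds across and one-third down within the crop:
x = 385 + 2 × 1894.33 ≈ 4174; y = 492 + 1 × 1335.00 ≈ 1827.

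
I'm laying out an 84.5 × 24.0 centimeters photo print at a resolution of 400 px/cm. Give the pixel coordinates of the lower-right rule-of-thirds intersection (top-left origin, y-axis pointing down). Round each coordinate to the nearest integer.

In pixels the canvas is 84.5 × 400 = 33800 wide and 24.0 × 400 = 9600 tall.
The lower-right point is two-thirds across and two-thirds down:
x = 2 × 33800/3 ≈ 22533; y = 2 × 9600/3 ≈ 6400.

x = 22533 px, y = 6400 px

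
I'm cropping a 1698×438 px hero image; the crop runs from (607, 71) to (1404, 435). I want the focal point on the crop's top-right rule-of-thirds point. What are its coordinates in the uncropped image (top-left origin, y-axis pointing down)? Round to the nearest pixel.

x = 1138 px, y = 192 px

Crop width = 1404 − 607 = 797 px; one third is 265.67 px.
Crop height = 435 − 71 = 364 px; one third is 121.33 px.
The top-right point is two-thirds across and one-third down within the crop:
x = 607 + 2 × 265.67 ≈ 1138; y = 71 + 1 × 121.33 ≈ 192.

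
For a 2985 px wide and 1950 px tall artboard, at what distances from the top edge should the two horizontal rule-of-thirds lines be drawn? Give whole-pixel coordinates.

1950 / 3 = 650, so the horizontal lines sit at one and two thirds of 1950.

y = 650 px and y = 1300 px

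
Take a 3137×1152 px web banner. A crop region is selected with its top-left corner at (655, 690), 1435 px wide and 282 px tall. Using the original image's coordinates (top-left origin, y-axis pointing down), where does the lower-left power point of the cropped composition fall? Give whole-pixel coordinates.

One third of the crop width 1435 is 478.33 px.
One third of the crop height 282 is 94.00 px.
The lower-left point is one-third across and two-thirds down within the crop:
x = 655 + 1 × 478.33 ≈ 1133; y = 690 + 2 × 94.00 ≈ 878.

(1133, 878)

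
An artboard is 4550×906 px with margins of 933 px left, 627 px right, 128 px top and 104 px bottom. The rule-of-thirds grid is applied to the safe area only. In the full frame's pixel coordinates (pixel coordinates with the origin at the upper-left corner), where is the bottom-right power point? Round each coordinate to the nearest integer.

Content width = 4550 − 933 − 627 = 2990 px; content height = 906 − 128 − 104 = 674 px.
Bottom-right is two-thirds across and two-thirds down within the safe area.
x = 933 + 2 × 2990/3 = 933 + 1993.33 ≈ 2926
y = 128 + 2 × 674/3 = 128 + 449.33 ≈ 577

x = 2926 px, y = 577 px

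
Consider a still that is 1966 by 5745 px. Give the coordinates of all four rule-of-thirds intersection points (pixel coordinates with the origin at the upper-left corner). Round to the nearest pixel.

(655, 1915), (1311, 1915), (655, 3830), (1311, 3830)

One third of 1966 is 655.33; one third of 5745 is 1915.
Vertical third lines at x = 655 and x = 1311; horizontal third lines at y = 1915 and y = 3830.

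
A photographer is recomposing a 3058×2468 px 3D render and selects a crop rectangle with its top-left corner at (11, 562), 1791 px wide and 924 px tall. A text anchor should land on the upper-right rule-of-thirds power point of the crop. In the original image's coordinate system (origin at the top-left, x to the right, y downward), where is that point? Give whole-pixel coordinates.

x = 1205 px, y = 870 px

One third of the crop width 1791 is 597.00 px.
One third of the crop height 924 is 308.00 px.
The upper-right point is two-thirds across and one-third down within the crop:
x = 11 + 2 × 597.00 ≈ 1205; y = 562 + 1 × 308.00 ≈ 870.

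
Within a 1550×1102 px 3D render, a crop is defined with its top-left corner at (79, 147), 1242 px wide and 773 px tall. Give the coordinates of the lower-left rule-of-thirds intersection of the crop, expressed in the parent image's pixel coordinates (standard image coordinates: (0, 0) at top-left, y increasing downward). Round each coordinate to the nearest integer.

One third of the crop width 1242 is 414.00 px.
One third of the crop height 773 is 257.67 px.
The lower-left point is one-third across and two-thirds down within the crop:
x = 79 + 1 × 414.00 ≈ 493; y = 147 + 2 × 257.67 ≈ 662.

x = 493 px, y = 662 px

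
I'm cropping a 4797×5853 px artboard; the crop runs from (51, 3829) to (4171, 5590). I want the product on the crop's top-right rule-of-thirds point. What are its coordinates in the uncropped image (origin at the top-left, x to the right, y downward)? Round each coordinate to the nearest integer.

Crop width = 4171 − 51 = 4120 px; one third is 1373.33 px.
Crop height = 5590 − 3829 = 1761 px; one third is 587.00 px.
The top-right point is two-thirds across and one-third down within the crop:
x = 51 + 2 × 1373.33 ≈ 2798; y = 3829 + 1 × 587.00 ≈ 4416.

x = 2798 px, y = 4416 px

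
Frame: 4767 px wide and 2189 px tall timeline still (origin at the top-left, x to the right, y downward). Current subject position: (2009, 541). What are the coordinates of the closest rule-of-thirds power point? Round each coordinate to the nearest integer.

(1589, 730)

Third lines: x ∈ {1589, 3178}, y ∈ {730, 1459}.
2009 is closer to x = 1589; 541 is closer to y = 730.
So the nearest intersection is the upper-left power point.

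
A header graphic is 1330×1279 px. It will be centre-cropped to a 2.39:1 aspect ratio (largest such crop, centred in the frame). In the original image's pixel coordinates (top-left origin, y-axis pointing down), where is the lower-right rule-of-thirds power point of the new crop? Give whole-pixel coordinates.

(887, 732)

1330/1279 < 2.39/1, so the 2.39:1 crop keeps the full width 1330 and trims height to 1330 × 1/2.39 = 556.49 px.
Top offset = (1279 − 556.49)/2 = 361.26 px; left offset = 0.
Lower-right is two-thirds across and two-thirds down within the crop:
x = 0.00 + 2 × 1330.00/3 ≈ 887; y = 361.26 + 2 × 556.49/3 ≈ 732.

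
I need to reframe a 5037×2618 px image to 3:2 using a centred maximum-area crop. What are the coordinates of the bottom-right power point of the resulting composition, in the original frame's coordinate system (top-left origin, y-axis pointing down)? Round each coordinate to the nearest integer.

5037/2618 > 3/2, so the 3:2 crop keeps the full height 2618 and trims width to 2618 × 3/2 = 3927.00 px.
Left offset = (5037 − 3927.00)/2 = 555.00 px; top offset = 0.
Bottom-right is two-thirds across and two-thirds down within the crop:
x = 555.00 + 2 × 3927.00/3 ≈ 3173; y = 0.00 + 2 × 2618.00/3 ≈ 1745.

(3173, 1745)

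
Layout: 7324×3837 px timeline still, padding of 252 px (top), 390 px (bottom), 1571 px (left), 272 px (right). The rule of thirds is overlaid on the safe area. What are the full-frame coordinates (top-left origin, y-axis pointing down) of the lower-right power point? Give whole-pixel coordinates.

Content width = 7324 − 1571 − 272 = 5481 px; content height = 3837 − 252 − 390 = 3195 px.
Lower-right is two-thirds across and two-thirds down within the safe area.
x = 1571 + 2 × 5481/3 = 1571 + 3654.00 ≈ 5225
y = 252 + 2 × 3195/3 = 252 + 2130.00 ≈ 2382

(5225, 2382)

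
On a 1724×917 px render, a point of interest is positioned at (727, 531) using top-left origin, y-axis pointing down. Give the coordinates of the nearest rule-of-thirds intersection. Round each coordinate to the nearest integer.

Third lines: x ∈ {575, 1149}, y ∈ {306, 611}.
727 is closer to x = 575; 531 is closer to y = 611.
So the nearest intersection is the lower-left power point.

(575, 611)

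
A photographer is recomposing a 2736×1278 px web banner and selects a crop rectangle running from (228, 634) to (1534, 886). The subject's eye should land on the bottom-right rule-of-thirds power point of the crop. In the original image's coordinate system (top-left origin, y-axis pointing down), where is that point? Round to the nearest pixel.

x = 1099 px, y = 802 px

Crop width = 1534 − 228 = 1306 px; one third is 435.33 px.
Crop height = 886 − 634 = 252 px; one third is 84.00 px.
The bottom-right point is two-thirds across and two-thirds down within the crop:
x = 228 + 2 × 435.33 ≈ 1099; y = 634 + 2 × 84.00 ≈ 802.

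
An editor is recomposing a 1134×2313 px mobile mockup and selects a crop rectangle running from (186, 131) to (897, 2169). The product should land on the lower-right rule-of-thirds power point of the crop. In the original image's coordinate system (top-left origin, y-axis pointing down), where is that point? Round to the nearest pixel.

Crop width = 897 − 186 = 711 px; one third is 237.00 px.
Crop height = 2169 − 131 = 2038 px; one third is 679.33 px.
The lower-right point is two-thirds across and two-thirds down within the crop:
x = 186 + 2 × 237.00 ≈ 660; y = 131 + 2 × 679.33 ≈ 1490.

x = 660 px, y = 1490 px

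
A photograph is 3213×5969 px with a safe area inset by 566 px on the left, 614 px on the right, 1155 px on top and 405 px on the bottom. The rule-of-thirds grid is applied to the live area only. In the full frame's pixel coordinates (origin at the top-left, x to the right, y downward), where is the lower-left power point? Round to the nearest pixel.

Content width = 3213 − 566 − 614 = 2033 px; content height = 5969 − 1155 − 405 = 4409 px.
Lower-left is one-third across and two-thirds down within the live area.
x = 566 + 1 × 2033/3 = 566 + 677.67 ≈ 1244
y = 1155 + 2 × 4409/3 = 1155 + 2939.33 ≈ 4094

(1244, 4094)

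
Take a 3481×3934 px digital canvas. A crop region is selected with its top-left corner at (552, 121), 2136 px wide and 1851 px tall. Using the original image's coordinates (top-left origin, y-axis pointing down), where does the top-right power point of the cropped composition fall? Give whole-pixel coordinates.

(1976, 738)

One third of the crop width 2136 is 712.00 px.
One third of the crop height 1851 is 617.00 px.
The top-right point is two-thirds across and one-third down within the crop:
x = 552 + 2 × 712.00 ≈ 1976; y = 121 + 1 × 617.00 ≈ 738.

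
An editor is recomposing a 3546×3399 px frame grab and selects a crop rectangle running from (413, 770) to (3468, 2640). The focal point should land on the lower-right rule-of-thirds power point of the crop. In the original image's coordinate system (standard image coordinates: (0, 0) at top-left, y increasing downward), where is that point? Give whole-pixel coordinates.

Crop width = 3468 − 413 = 3055 px; one third is 1018.33 px.
Crop height = 2640 − 770 = 1870 px; one third is 623.33 px.
The lower-right point is two-thirds across and two-thirds down within the crop:
x = 413 + 2 × 1018.33 ≈ 2450; y = 770 + 2 × 623.33 ≈ 2017.

x = 2450 px, y = 2017 px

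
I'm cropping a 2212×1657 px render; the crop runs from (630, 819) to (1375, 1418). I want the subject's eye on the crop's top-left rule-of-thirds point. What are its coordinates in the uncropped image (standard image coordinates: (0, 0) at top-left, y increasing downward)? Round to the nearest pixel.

(878, 1019)

Crop width = 1375 − 630 = 745 px; one third is 248.33 px.
Crop height = 1418 − 819 = 599 px; one third is 199.67 px.
The top-left point is one-third across and one-third down within the crop:
x = 630 + 1 × 248.33 ≈ 878; y = 819 + 1 × 199.67 ≈ 1019.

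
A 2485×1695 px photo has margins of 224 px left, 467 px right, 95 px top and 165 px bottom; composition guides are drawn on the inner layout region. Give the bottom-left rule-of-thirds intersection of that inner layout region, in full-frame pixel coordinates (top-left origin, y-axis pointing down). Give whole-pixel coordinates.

x = 822 px, y = 1052 px

Content width = 2485 − 224 − 467 = 1794 px; content height = 1695 − 95 − 165 = 1435 px.
Bottom-left is one-third across and two-thirds down within the inner layout region.
x = 224 + 1 × 1794/3 = 224 + 598.00 ≈ 822
y = 95 + 2 × 1435/3 = 95 + 956.67 ≈ 1052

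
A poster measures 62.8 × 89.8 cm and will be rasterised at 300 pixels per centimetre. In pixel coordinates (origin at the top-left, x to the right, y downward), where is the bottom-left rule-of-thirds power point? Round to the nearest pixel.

x = 6280 px, y = 17960 px

In pixels the canvas is 62.8 × 300 = 18840 wide and 89.8 × 300 = 26940 tall.
The bottom-left point is one-third across and two-thirds down:
x = 1 × 18840/3 ≈ 6280; y = 2 × 26940/3 ≈ 17960.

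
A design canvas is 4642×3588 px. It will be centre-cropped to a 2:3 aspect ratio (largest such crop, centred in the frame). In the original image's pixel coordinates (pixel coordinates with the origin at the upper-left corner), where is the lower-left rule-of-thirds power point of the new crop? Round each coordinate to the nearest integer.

(1922, 2392)

4642/3588 > 2/3, so the 2:3 crop keeps the full height 3588 and trims width to 3588 × 2/3 = 2392.00 px.
Left offset = (4642 − 2392.00)/2 = 1125.00 px; top offset = 0.
Lower-left is one-third across and two-thirds down within the crop:
x = 1125.00 + 1 × 2392.00/3 ≈ 1922; y = 0.00 + 2 × 3588.00/3 ≈ 2392.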